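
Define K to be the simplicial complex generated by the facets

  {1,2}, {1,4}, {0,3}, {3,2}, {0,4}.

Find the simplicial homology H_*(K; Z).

H_0 = Z,  H_1 = Z.

We work with the vertex ordering 0 < 1 < 2 < 3 < 4. The simplices of K, each written with vertices in increasing order, are:

  0-simplices (5): [0], [1], [2], [3], [4]
  1-simplices (5): [0,3], [0,4], [1,2], [1,4], [2,3]

so the chain groups are C_0 ≅ Z^5, C_1 ≅ Z^5.

Boundary ∂_1: C_1 → C_0 maps an edge to its endpoints' difference, ∂[p,q] = q − p.
The resulting 5×5 matrix has rank 4, and its Smith normal form has invariant factors (1,1,1,1).

Now H_k = ker ∂_k / im ∂_{k+1}, so:

  H_0: rank C_0 − rank ∂_1 = 5 − 4 = 1, and the invariant factors of ∂_1 are all 1, so H_0 ≅ Z.
  H_1: rank ker ∂_1 − rank ∂_2 = (5 − 4) − 0 = 1, and there is no ∂_2, so H_1 ≅ Z.

As a check, the Euler characteristic is 5 − 5 = 0, which agrees with 1 − 1 = 0.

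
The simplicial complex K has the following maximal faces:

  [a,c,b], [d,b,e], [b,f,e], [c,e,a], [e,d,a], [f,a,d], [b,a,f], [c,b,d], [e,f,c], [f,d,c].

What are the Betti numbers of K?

Order the vertices as a < b < c < d < e < f. Listing each simplex with vertices in this order, K has dimension 2 with simplices:

  0-simplices (6): a, b, c, d, e, f
  1-simplices (15): ab, ac, ad, ae, af, bc, bd, be, bf, cd, ce, cf, de, df, ef
  2-simplices (10): abc, abf, ace, ade, adf, bcd, bde, bef, cdf, cef

giving chain groups C_0 ≅ Z^6, C_1 ≅ Z^15, C_2 ≅ Z^10.

∂_1: C_1 → C_0 sends each edge [p,q] (with p < q) to q − p. For instance
  ∂be = e − b.
As a 6×15 matrix over Z this has rank 5, with invariant factors (1,1,1,1,1).

Boundary ∂_2: C_2 → C_1 acts by ∂[p,q,r] = [q,r] − [p,r] + [p,q]. For instance
  ∂bef = ef − bf + be,
  ∂bcd = cd − bd + bc.
This gives a 15×10 integer matrix of rank 10; reducing to Smith normal form yields diagonal entries (1,1,1,1,1,1,1,1,1,2).

From H_k ≅ ker(∂_k) / im(∂_{k+1}) we obtain:

  H_0: rank C_0 − rank ∂_1 = 6 − 5 = 1, and the invariant factors of ∂_1 are all 1, so H_0 ≅ Z.
  H_1: rank ker ∂_1 − rank ∂_2 = (15 − 5) − 10 = 0, and ∂_2 has invariant factor 2 > 1, so H_1 ≅ Z/2.
  H_2: rank ker ∂_2 − rank ∂_3 = (10 − 10) − 0 = 0, and there is no ∂_3, so H_2 ≅ 0.

Hence the Betti numbers are b_0 = 1, b_1 = 0, b_2 = 0.

b_0 = 1, b_1 = 0, b_2 = 0.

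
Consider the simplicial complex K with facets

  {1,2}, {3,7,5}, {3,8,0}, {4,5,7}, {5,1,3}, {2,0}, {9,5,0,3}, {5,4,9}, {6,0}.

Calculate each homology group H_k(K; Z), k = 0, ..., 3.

Take the total order 0 < 1 < 2 < 3 < 4 < 5 < 6 < 7 < 8 < 9 on the vertex set. Then K (dimension 3) consists of the simplices:

  0-simplices (10): [0], [1], [2], [3], [4], [5], [6], [7], [8], [9]
  1-simplices (18): [0,2], [0,3], [0,5], [0,6], [0,8], [0,9], [1,2], [1,3], [1,5], [3,5], [3,7], [3,8], [3,9], [4,5], [4,7], [4,9], [5,7], [5,9]
  2-simplices (9): [0,3,5], [0,3,8], [0,3,9], [0,5,9], [1,3,5], [3,5,7], [3,5,9], [4,5,7], [4,5,9]
  3-simplices (1): [0,3,5,9]

so the chain groups are C_0 ≅ Z^10, C_1 ≅ Z^18, C_2 ≅ Z^9, C_3 ≅ Z^1.

The boundary map ∂_1: C_1 → C_0 sends each edge [p,q] (with p < q) to q − p.
As a 10×18 matrix over Z this has rank 9, with invariant factors (1,1,1,1,1,1,1,1,1).

∂_2: C_2 → C_1 maps a triangle to the signed sum of its edges. For instance
  ∂[3,5,7] = [5,7] − [3,7] + [3,5],
  ∂[0,3,9] = [3,9] − [0,9] + [0,3].
This gives a 18×9 integer matrix of rank 8; reducing to Smith normal form yields diagonal entries (1,1,1,1,1,1,1,1).

Boundary ∂_3: C_3 → C_2 sends each 3-simplex σ to the alternating sum Σ_i (−1)^i (σ with its i-th vertex removed). For instance
  ∂[0,3,5,9] = [3,5,9] − [0,5,9] + [0,3,9] − [0,3,5].
The resulting 9×1 matrix has rank 1, and its Smith normal form has invariant factors (1).

From H_k ≅ ker(∂_k) / im(∂_{k+1}) we obtain:

  H_0: rank C_0 − rank ∂_1 = 10 − 9 = 1, and the invariant factors of ∂_1 are all 1, so H_0 = Z.
  H_1: rank ker ∂_1 − rank ∂_2 = (18 − 9) − 8 = 1, and the invariant factors of ∂_2 are all 1, so H_1 = Z.
  H_2: rank ker ∂_2 − rank ∂_3 = (9 − 8) − 1 = 0, and the invariant factors of ∂_3 are all 1, so H_2 = 0.
  H_3: rank ker ∂_3 − rank ∂_4 = (1 − 1) − 0 = 0, and there is no ∂_4, so H_3 = 0.

H_0 = Z,  H_1 = Z,  H_2 = 0,  H_3 = 0.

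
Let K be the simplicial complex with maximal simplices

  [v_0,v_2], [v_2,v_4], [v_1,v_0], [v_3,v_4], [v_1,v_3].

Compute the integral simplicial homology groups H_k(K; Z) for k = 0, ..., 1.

Take the total order v_0 < v_1 < v_2 < v_3 < v_4 on the vertex set. Then K (dimension 1) consists of the simplices:

  0-simplices (5): [v_0], [v_1], [v_2], [v_3], [v_4]
  1-simplices (5): [v_0,v_1], [v_0,v_2], [v_1,v_3], [v_2,v_4], [v_3,v_4]

giving chain groups C_0 ≅ Z^5, C_1 ≅ Z^5.

∂_1: C_1 → C_0 maps an edge to its endpoints' difference, ∂[p,q] = q − p. For instance
  ∂[v_0,v_1] = [v_1] − [v_0].
The 5×5 boundary matrix has rank 4 and Smith normal form diag(1,1,1,1).

From H_k ≅ ker(∂_k) / im(∂_{k+1}) we obtain:

  H_0: rank C_0 − rank ∂_1 = 5 − 4 = 1, and the invariant factors of ∂_1 are all 1, so H_0 ≅ Z.
  H_1: rank ker ∂_1 − rank ∂_2 = (5 − 4) − 0 = 1, and there is no ∂_2, so H_1 ≅ Z.

(K is a triangulation of the circle S^1.)

H_0 = Z,  H_1 = Z.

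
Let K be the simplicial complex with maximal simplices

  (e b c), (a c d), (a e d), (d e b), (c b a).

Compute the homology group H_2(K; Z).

Fix the vertex order a < b < c < d < e and write every simplex with vertices in increasing order. Then dim K = 2 and the simplices of K are:

  0-simplices (5): a, b, c, d, e
  1-simplices (10): ab, ac, ad, ae, bc, bd, be, cd, ce, de
  2-simplices (5): abc, acd, ade, bce, bde

so the chain groups are C_0 ≅ Z^5, C_1 ≅ Z^10, C_2 ≅ Z^5.

∂_1: C_1 → C_0 is given by ∂[p,q] = [q] − [p]. For instance
  ∂bc = c − b.
The 5×10 boundary matrix has rank 4 and Smith normal form diag(1,1,1,1).

The boundary map ∂_2: C_2 → C_1 maps a triangle to the signed sum of its edges. For instance
  ∂bce = ce − be + bc,
  ∂acd = cd − ad + ac.
As a 10×5 matrix over Z this has rank 5, with invariant factors (1,1,1,1,1).

From H_k ≅ ker(∂_k) / im(∂_{k+1}) we obtain:

  H_2: rank ker ∂_2 − rank ∂_3 = (5 − 5) − 0 = 0, and there is no ∂_3, so H_2 = 0.

(K is a triangulation of the Möbius band.)

H_2 = 0.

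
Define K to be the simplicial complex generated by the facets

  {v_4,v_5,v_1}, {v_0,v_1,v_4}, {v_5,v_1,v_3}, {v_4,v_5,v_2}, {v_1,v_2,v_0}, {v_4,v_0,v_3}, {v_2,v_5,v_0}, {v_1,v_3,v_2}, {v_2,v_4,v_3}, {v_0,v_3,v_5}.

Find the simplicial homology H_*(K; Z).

We work with the vertex ordering v_0 < v_1 < v_2 < v_3 < v_4 < v_5. The simplices of K, each written with vertices in increasing order, are:

  0-simplices (6): [v_0], [v_1], [v_2], [v_3], [v_4], [v_5]
  1-simplices (15): (15 of them)
  2-simplices (10): [v_0,v_1,v_2], [v_0,v_1,v_4], [v_0,v_2,v_5], [v_0,v_3,v_4], [v_0,v_3,v_5], [v_1,v_2,v_3], [v_1,v_3,v_5], [v_1,v_4,v_5], [v_2,v_3,v_4], [v_2,v_4,v_5]

so the chain groups are C_0 ≅ Z^6, C_1 ≅ Z^15, C_2 ≅ Z^10.

The boundary map ∂_1: C_1 → C_0 is given by ∂[p,q] = [q] − [p].
The resulting 6×15 matrix has rank 5, and its Smith normal form has invariant factors (1,1,1,1,1).

∂_2: C_2 → C_1 acts by ∂[p,q,r] = [q,r] − [p,r] + [p,q]. For instance
  ∂[v_0,v_3,v_5] = [v_3,v_5] − [v_0,v_5] + [v_0,v_3],
  ∂[v_1,v_3,v_5] = [v_3,v_5] − [v_1,v_5] + [v_1,v_3].
This gives a 15×10 integer matrix of rank 10; reducing to Smith normal form yields diagonal entries (1,1,1,1,1,1,1,1,1,2).

Computing H_k = (kernel of ∂_k) / (image of ∂_{k+1}):

  H_0: rank C_0 − rank ∂_1 = 6 − 5 = 1, and the invariant factors of ∂_1 are all 1, so H_0 ≅ Z.
  H_1: rank ker ∂_1 − rank ∂_2 = (15 − 5) − 10 = 0, and ∂_2 has invariant factor 2 > 1, so H_1 ≅ Z_2.
  H_2: rank ker ∂_2 − rank ∂_3 = (10 − 10) − 0 = 0, and there is no ∂_3, so H_2 ≅ 0.

As a check, the Euler characteristic is 6 − 15 + 10 = 1, which agrees with 1 − 0 + 0 = 1.
(K is a triangulation of the real projective plane RP^2.)

H_0 ≅ Z,  H_1 ≅ Z_2,  H_2 = 0.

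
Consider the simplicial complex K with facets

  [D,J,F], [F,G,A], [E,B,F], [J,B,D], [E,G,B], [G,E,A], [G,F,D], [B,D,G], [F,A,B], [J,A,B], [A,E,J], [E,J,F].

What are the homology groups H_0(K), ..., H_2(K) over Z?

We work with the vertex ordering A < B < D < E < F < G < J. The simplices of K, each written with vertices in increasing order, are:

  0-simplices (7): A, B, D, E, F, G, J
  1-simplices (18): AB, AE, AF, AG, AJ, BD, BE, BF, BG, BJ, DF, DG, DJ, EF, EG, EJ, FG, FJ
  2-simplices (12): ABF, ABJ, AEG, AEJ, AFG, BDG, BDJ, BEF, BEG, DFG, DFJ, EFJ

Hence C_0 ≅ Z^7, C_1 ≅ Z^18, C_2 ≅ Z^12.

∂_1: C_1 → C_0 is given by ∂[p,q] = [q] − [p]. For instance
  ∂AJ = J − A.
The 7×18 boundary matrix has rank 6 and Smith normal form diag(1,1,1,1,1,1).

∂_2: C_2 → C_1 acts by ∂[p,q,r] = [q,r] − [p,r] + [p,q]. For instance
  ∂AFG = FG − AG + AF,
  ∂DFJ = FJ − DJ + DF.
As a 18×12 matrix over Z this has rank 12, with invariant factors (1,1,1,1,1,1,1,1,1,1,1,2).

Computing H_k = (kernel of ∂_k) / (image of ∂_{k+1}):

  H_0: rank C_0 − rank ∂_1 = 7 − 6 = 1, and the invariant factors of ∂_1 are all 1, so H_0 ≅ Z.
  H_1: rank ker ∂_1 − rank ∂_2 = (18 − 6) − 12 = 0, and ∂_2 has invariant factor 2 > 1, so H_1 ≅ Z/2Z.
  H_2: rank ker ∂_2 − rank ∂_3 = (12 − 12) − 0 = 0, and there is no ∂_3, so H_2 ≅ 0.

(K is a triangulation of the real projective plane RP^2.)

H_0 = Z,  H_1 = Z/2Z,  H_2 = 0.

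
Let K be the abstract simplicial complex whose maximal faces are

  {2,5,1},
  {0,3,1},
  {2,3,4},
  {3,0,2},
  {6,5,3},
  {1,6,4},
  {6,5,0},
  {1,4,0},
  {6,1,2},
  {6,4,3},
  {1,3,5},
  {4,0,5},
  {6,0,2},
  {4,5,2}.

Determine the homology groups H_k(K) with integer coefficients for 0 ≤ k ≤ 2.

We work with the vertex ordering 0 < 1 < 2 < 3 < 4 < 5 < 6. The simplices of K, each written with vertices in increasing order, are:

  0-simplices (7): [0], [1], [2], [3], [4], [5], [6]
  1-simplices (21): [0,1], [0,2], [0,3], [0,4], [0,5], [0,6], [1,2], [1,3], [1,4], [1,5], [1,6], [2,3], [2,4], [2,5], [2,6], [3,4], [3,5], [3,6], [4,5], [4,6], [5,6]
  2-simplices (14): [0,1,3], [0,1,4], [0,2,3], [0,2,6], [0,4,5], [0,5,6], [1,2,5], [1,2,6], [1,3,5], [1,4,6], [2,3,4], [2,4,5], [3,4,6], [3,5,6]

so the chain groups are C_0 ≅ Z^7, C_1 ≅ Z^21, C_2 ≅ Z^14.

The boundary map ∂_1: C_1 → C_0 sends each edge [p,q] (with p < q) to q − p.
The resulting 7×21 matrix has rank 6, and its Smith normal form has invariant factors (1,1,1,1,1,1).

Boundary ∂_2: C_2 → C_1 sends each 2-simplex [p,q,r] to [q,r] − [p,r] + [p,q]. For instance
  ∂[0,1,3] = [1,3] − [0,3] + [0,1],
  ∂[1,2,6] = [2,6] − [1,6] + [1,2].
The 21×14 boundary matrix has rank 13 and Smith normal form diag(1,1,1,1,1,1,1,1,1,1,1,1,1).

From H_k ≅ ker(∂_k) / im(∂_{k+1}) we obtain:

  H_0: rank C_0 − rank ∂_1 = 7 − 6 = 1, and the invariant factors of ∂_1 are all 1, so H_0 ≅ Z.
  H_1: rank ker ∂_1 − rank ∂_2 = (21 − 6) − 13 = 2, and the invariant factors of ∂_2 are all 1, so H_1 ≅ Z^2.
  H_2: rank ker ∂_2 − rank ∂_3 = (14 − 13) − 0 = 1, and there is no ∂_3, so H_2 ≅ Z.

(K is a triangulation of the torus T^2.)

H_0 ≅ Z,  H_1 ≅ Z^2,  H_2 ≅ Z.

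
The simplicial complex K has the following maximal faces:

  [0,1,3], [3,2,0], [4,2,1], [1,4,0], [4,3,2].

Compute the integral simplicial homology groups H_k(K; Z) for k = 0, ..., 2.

Fix the vertex order 0 < 1 < 2 < 3 < 4 and write every simplex with vertices in increasing order. Then dim K = 2 and the simplices of K are:

  0-simplices (5): [0], [1], [2], [3], [4]
  1-simplices (10): [0,1], [0,2], [0,3], [0,4], [1,2], [1,3], [1,4], [2,3], [2,4], [3,4]
  2-simplices (5): [0,1,3], [0,1,4], [0,2,3], [1,2,4], [2,3,4]

Hence C_0 ≅ Z^5, C_1 ≅ Z^10, C_2 ≅ Z^5.

Boundary ∂_1: C_1 → C_0 is given by ∂[p,q] = [q] − [p].
The 5×10 boundary matrix has rank 4 and Smith normal form diag(1,1,1,1).

Boundary ∂_2: C_2 → C_1 maps a triangle to the signed sum of its edges. For instance
  ∂[0,2,3] = [2,3] − [0,3] + [0,2],
  ∂[0,1,3] = [1,3] − [0,3] + [0,1].
This gives a 10×5 integer matrix of rank 5; reducing to Smith normal form yields diagonal entries (1,1,1,1,1).

Reading off H_k = ker ∂_k / im ∂_{k+1}:

  H_0: rank C_0 − rank ∂_1 = 5 − 4 = 1, and the invariant factors of ∂_1 are all 1, so H_0 ≅ Z.
  H_1: rank ker ∂_1 − rank ∂_2 = (10 − 4) − 5 = 1, and the invariant factors of ∂_2 are all 1, so H_1 ≅ Z.
  H_2: rank ker ∂_2 − rank ∂_3 = (5 − 5) − 0 = 0, and there is no ∂_3, so H_2 ≅ 0.

As a check, the Euler characteristic is 5 − 10 + 5 = 0, which agrees with 1 − 1 + 0 = 0.

H_0 = Z,  H_1 = Z,  H_2 = 0.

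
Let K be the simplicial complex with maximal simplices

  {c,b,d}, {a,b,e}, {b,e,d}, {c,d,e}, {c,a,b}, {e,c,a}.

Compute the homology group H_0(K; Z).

H_0 ≅ Z.

Order the vertices as a < b < c < d < e. Listing each simplex with vertices in this order, K has dimension 2 with simplices:

  0-simplices (5): a, b, c, d, e
  1-simplices (9): ab, ac, ae, bc, bd, be, cd, ce, de
  2-simplices (6): abc, abe, ace, bcd, bde, cde

giving chain groups C_0 ≅ Z^5, C_1 ≅ Z^9, C_2 ≅ Z^6.

Boundary ∂_1: C_1 → C_0 sends each edge [p,q] (with p < q) to q − p.
This gives a 5×9 integer matrix of rank 4; reducing to Smith normal form yields diagonal entries (1,1,1,1).

Boundary ∂_2: C_2 → C_1 sends each 2-simplex [p,q,r] to [q,r] − [p,r] + [p,q]. For instance
  ∂bcd = cd − bd + bc,
  ∂cde = de − ce + cd.
As a 9×6 matrix over Z this has rank 5, with invariant factors (1,1,1,1,1).

Now H_k = ker ∂_k / im ∂_{k+1}, so:

  H_0: rank C_0 − rank ∂_1 = 5 − 4 = 1, and the invariant factors of ∂_1 are all 1, so H_0 ≅ Z.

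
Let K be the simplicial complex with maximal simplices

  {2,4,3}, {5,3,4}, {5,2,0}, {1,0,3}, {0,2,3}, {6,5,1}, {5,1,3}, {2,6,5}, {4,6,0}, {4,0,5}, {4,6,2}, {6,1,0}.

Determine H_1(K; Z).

Take the total order 0 < 1 < 2 < 3 < 4 < 5 < 6 on the vertex set. Then K (dimension 2) consists of the simplices:

  0-simplices (7): [0], [1], [2], [3], [4], [5], [6]
  1-simplices (18): [0,1], [0,2], [0,3], [0,4], [0,5], [0,6], [1,3], [1,5], [1,6], [2,3], [2,4], [2,5], [2,6], [3,4], [3,5], [4,5], [4,6], [5,6]
  2-simplices (12): [0,1,3], [0,1,6], [0,2,3], [0,2,5], [0,4,5], [0,4,6], [1,3,5], [1,5,6], [2,3,4], [2,4,6], [2,5,6], [3,4,5]

so the chain groups are C_0 ≅ Z^7, C_1 ≅ Z^18, C_2 ≅ Z^12.

Boundary ∂_1: C_1 → C_0 sends each edge [p,q] (with p < q) to q − p. For instance
  ∂[3,4] = [4] − [3].
This gives a 7×18 integer matrix of rank 6; reducing to Smith normal form yields diagonal entries (1,1,1,1,1,1).

Boundary ∂_2: C_2 → C_1 sends each 2-simplex [p,q,r] to [q,r] − [p,r] + [p,q]. For instance
  ∂[3,4,5] = [4,5] − [3,5] + [3,4],
  ∂[1,5,6] = [5,6] − [1,6] + [1,5].
The 18×12 boundary matrix has rank 12 and Smith normal form diag(1,1,1,1,1,1,1,1,1,1,1,2).

Now H_k = ker ∂_k / im ∂_{k+1}, so:

  H_1: rank ker ∂_1 − rank ∂_2 = (18 − 6) − 12 = 0, and ∂_2 has invariant factor 2 > 1, so H_1 = Z/2.

H_1 = Z/2.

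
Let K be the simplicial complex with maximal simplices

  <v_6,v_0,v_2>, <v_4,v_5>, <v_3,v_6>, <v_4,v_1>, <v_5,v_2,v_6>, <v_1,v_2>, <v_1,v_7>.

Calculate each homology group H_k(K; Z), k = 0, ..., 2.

Order the vertices as v_0 < v_1 < v_2 < v_3 < v_4 < v_5 < v_6 < v_7. Listing each simplex with vertices in this order, K has dimension 2 with simplices:

  0-simplices (8): [v_0], [v_1], [v_2], [v_3], [v_4], [v_5], [v_6], [v_7]
  1-simplices (10): [v_0,v_2], [v_0,v_6], [v_1,v_2], [v_1,v_4], [v_1,v_7], [v_2,v_5], [v_2,v_6], [v_3,v_6], [v_4,v_5], [v_5,v_6]
  2-simplices (2): [v_0,v_2,v_6], [v_2,v_5,v_6]

giving chain groups C_0 ≅ Z^8, C_1 ≅ Z^10, C_2 ≅ Z^2.

The boundary map ∂_1: C_1 → C_0 maps an edge to its endpoints' difference, ∂[p,q] = q − p. For instance
  ∂[v_5,v_6] = [v_6] − [v_5].
This gives a 8×10 integer matrix of rank 7; reducing to Smith normal form yields diagonal entries (1,1,1,1,1,1,1).

The boundary map ∂_2: C_2 → C_1 acts by ∂[p,q,r] = [q,r] − [p,r] + [p,q]. For instance
  ∂[v_2,v_5,v_6] = [v_5,v_6] − [v_2,v_6] + [v_2,v_5],
  ∂[v_0,v_2,v_6] = [v_2,v_6] − [v_0,v_6] + [v_0,v_2].
The resulting 10×2 matrix has rank 2, and its Smith normal form has invariant factors (1,1).

From H_k ≅ ker(∂_k) / im(∂_{k+1}) we obtain:

  H_0: rank C_0 − rank ∂_1 = 8 − 7 = 1, and the invariant factors of ∂_1 are all 1, so H_0 = Z.
  H_1: rank ker ∂_1 − rank ∂_2 = (10 − 7) − 2 = 1, and the invariant factors of ∂_2 are all 1, so H_1 = Z.
  H_2: rank ker ∂_2 − rank ∂_3 = (2 − 2) − 0 = 0, and there is no ∂_3, so H_2 = 0.

As a check, the Euler characteristic is 8 − 10 + 2 = 0, which agrees with 1 − 1 + 0 = 0.

H_0 ≅ Z,  H_1 ≅ Z,  H_2 = 0.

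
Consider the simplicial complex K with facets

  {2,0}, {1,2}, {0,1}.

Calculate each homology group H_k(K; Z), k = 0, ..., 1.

H_0 = Z,  H_1 = Z.

K has 3 vertices, 3 edges.
rank ∂_0 = 0, rank ∂_1 = 2 ⇒ b_0 = 3 − 0 − 2 = 1; all invariant factors of ∂_1 are 1 so no torsion. So H_0 = Z.
rank ∂_1 = 2, rank ∂_2 = 0 ⇒ b_1 = 3 − 2 − 0 = 1. So H_1 = Z.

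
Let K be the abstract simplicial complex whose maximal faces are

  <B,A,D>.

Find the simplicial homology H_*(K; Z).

H_0 ≅ Z,  H_1 = 0,  H_2 = 0.

We work with the vertex ordering A < B < D. The simplices of K, each written with vertices in increasing order, are:

  0-simplices (3): A, B, D
  1-simplices (3): AB, AD, BD
  2-simplices (1): ABD

Hence C_0 ≅ Z^3, C_1 ≅ Z^3, C_2 ≅ Z^1.

∂_1: C_1 → C_0 maps an edge to its endpoints' difference, ∂[p,q] = q − p. For instance
  ∂BD = D − B.
This gives a 3×3 integer matrix of rank 2; reducing to Smith normal form yields diagonal entries (1,1).

Boundary ∂_2: C_2 → C_1 acts by ∂[p,q,r] = [q,r] − [p,r] + [p,q]. For instance
  ∂ABD = BD − AD + AB.
The resulting 3×1 matrix has rank 1, and its Smith normal form has invariant factors (1).

Computing H_k = (kernel of ∂_k) / (image of ∂_{k+1}):

  H_0: rank C_0 − rank ∂_1 = 3 − 2 = 1, and the invariant factors of ∂_1 are all 1, so H_0 ≅ Z.
  H_1: rank ker ∂_1 − rank ∂_2 = (3 − 2) − 1 = 0, and the invariant factors of ∂_2 are all 1, so H_1 ≅ 0.
  H_2: rank ker ∂_2 − rank ∂_3 = (1 − 1) − 0 = 0, and there is no ∂_3, so H_2 ≅ 0.

As a check, the Euler characteristic is 3 − 3 + 1 = 1, which agrees with 1 − 0 + 0 = 1.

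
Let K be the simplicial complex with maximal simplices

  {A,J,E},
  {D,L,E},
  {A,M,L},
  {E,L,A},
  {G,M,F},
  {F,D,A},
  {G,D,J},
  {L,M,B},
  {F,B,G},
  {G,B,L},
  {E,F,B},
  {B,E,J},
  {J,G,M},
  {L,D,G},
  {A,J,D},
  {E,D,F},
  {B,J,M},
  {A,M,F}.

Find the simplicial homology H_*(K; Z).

H_0 = Z,  H_1 = Z × Z/2,  H_2 = 0.

Take the total order A < B < D < E < F < G < J < L < M on the vertex set. Then K (dimension 2) consists of the simplices:

  0-simplices (9): A, B, D, E, F, G, J, L, M
  1-simplices (27): AD, AE, AF, AJ, AL, AM, BE, BF, BG, BJ, BL, BM, DE, DF, DG, DJ, DL, EF, EJ, EL, FG, FM, GJ, GL, GM, JM, LM
  2-simplices (18): ADF, ADJ, AEJ, AEL, AFM, ALM, BEF, BEJ, BFG, BGL, BJM, BLM, DEF, DEL, DGJ, DGL, FGM, GJM

so the chain groups are C_0 ≅ Z^9, C_1 ≅ Z^27, C_2 ≅ Z^18.

∂_1: C_1 → C_0 maps an edge to its endpoints' difference, ∂[p,q] = q − p. For instance
  ∂JM = M − J.
The 9×27 boundary matrix has rank 8 and Smith normal form diag(1,1,1,1,1,1,1,1).

The boundary map ∂_2: C_2 → C_1 acts by ∂[p,q,r] = [q,r] − [p,r] + [p,q]. For instance
  ∂GJM = JM − GM + GJ,
  ∂BEF = EF − BF + BE.
The 27×18 boundary matrix has rank 18 and Smith normal form diag(1,1,1,1,1,1,1,1,1,1,1,1,1,1,1,1,1,2).

Computing H_k = (kernel of ∂_k) / (image of ∂_{k+1}):

  H_0: rank C_0 − rank ∂_1 = 9 − 8 = 1, and the invariant factors of ∂_1 are all 1, so H_0 = Z.
  H_1: rank ker ∂_1 − rank ∂_2 = (27 − 8) − 18 = 1, and ∂_2 has invariant factor 2 > 1, so H_1 = Z × Z/2.
  H_2: rank ker ∂_2 − rank ∂_3 = (18 − 18) − 0 = 0, and there is no ∂_3, so H_2 = 0.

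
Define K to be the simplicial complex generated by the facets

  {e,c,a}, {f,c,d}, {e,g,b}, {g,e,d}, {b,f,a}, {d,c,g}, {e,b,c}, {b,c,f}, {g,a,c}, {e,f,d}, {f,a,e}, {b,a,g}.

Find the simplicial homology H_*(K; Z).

Order the vertices as a < b < c < d < e < f < g. Listing each simplex with vertices in this order, K has dimension 2 with simplices:

  0-simplices (7): a, b, c, d, e, f, g
  1-simplices (18): ab, ac, ae, af, ag, bc, be, bf, bg, cd, ce, cf, cg, de, df, dg, ef, eg
  2-simplices (12): abf, abg, ace, acg, aef, bce, bcf, beg, cdf, cdg, def, deg

Hence C_0 ≅ Z^7, C_1 ≅ Z^18, C_2 ≅ Z^12.

Boundary ∂_1: C_1 → C_0 maps an edge to its endpoints' difference, ∂[p,q] = q − p. For instance
  ∂dg = g − d.
As a 7×18 matrix over Z this has rank 6, with invariant factors (1,1,1,1,1,1).

The boundary map ∂_2: C_2 → C_1 maps a triangle to the signed sum of its edges. For instance
  ∂cdg = dg − cg + cd,
  ∂cdf = df − cf + cd.
As a 18×12 matrix over Z this has rank 12, with invariant factors (1,1,1,1,1,1,1,1,1,1,1,2).

Reading off H_k = ker ∂_k / im ∂_{k+1}:

  H_0: rank C_0 − rank ∂_1 = 7 − 6 = 1, and the invariant factors of ∂_1 are all 1, so H_0 ≅ Z.
  H_1: rank ker ∂_1 − rank ∂_2 = (18 − 6) − 12 = 0, and ∂_2 has invariant factor 2 > 1, so H_1 ≅ Z_2.
  H_2: rank ker ∂_2 − rank ∂_3 = (12 − 12) − 0 = 0, and there is no ∂_3, so H_2 ≅ 0.

H_0 ≅ Z,  H_1 ≅ Z_2,  H_2 = 0.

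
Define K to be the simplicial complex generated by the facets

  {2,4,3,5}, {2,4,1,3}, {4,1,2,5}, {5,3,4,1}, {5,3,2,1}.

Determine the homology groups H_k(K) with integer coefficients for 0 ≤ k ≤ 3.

H_0 ≅ Z,  H_1 = 0,  H_2 = 0,  H_3 ≅ Z.

We work with the vertex ordering 1 < 2 < 3 < 4 < 5. The simplices of K, each written with vertices in increasing order, are:

  0-simplices (5): [1], [2], [3], [4], [5]
  1-simplices (10): [1,2], [1,3], [1,4], [1,5], [2,3], [2,4], [2,5], [3,4], [3,5], [4,5]
  2-simplices (10): [1,2,3], [1,2,4], [1,2,5], [1,3,4], [1,3,5], [1,4,5], [2,3,4], [2,3,5], [2,4,5], [3,4,5]
  3-simplices (5): [1,2,3,4], [1,2,3,5], [1,2,4,5], [1,3,4,5], [2,3,4,5]

giving chain groups C_0 ≅ Z^5, C_1 ≅ Z^10, C_2 ≅ Z^10, C_3 ≅ Z^5.

Boundary ∂_1: C_1 → C_0 is given by ∂[p,q] = [q] − [p].
As a 5×10 matrix over Z this has rank 4, with invariant factors (1,1,1,1).

The boundary map ∂_2: C_2 → C_1 sends each 2-simplex [p,q,r] to [q,r] − [p,r] + [p,q]. For instance
  ∂[2,4,5] = [4,5] − [2,5] + [2,4],
  ∂[1,2,3] = [2,3] − [1,3] + [1,2].
This gives a 10×10 integer matrix of rank 6; reducing to Smith normal form yields diagonal entries (1,1,1,1,1,1).

∂_3: C_3 → C_2 sends each 3-simplex σ to the alternating sum Σ_i (−1)^i (σ with its i-th vertex removed). For instance
  ∂[2,3,4,5] = [3,4,5] − [2,4,5] + [2,3,5] − [2,3,4],
  ∂[1,2,3,4] = [2,3,4] − [1,3,4] + [1,2,4] − [1,2,3].
As a 10×5 matrix over Z this has rank 4, with invariant factors (1,1,1,1).

Reading off H_k = ker ∂_k / im ∂_{k+1}:

  H_0: rank C_0 − rank ∂_1 = 5 − 4 = 1, and the invariant factors of ∂_1 are all 1, so H_0 ≅ Z.
  H_1: rank ker ∂_1 − rank ∂_2 = (10 − 4) − 6 = 0, and the invariant factors of ∂_2 are all 1, so H_1 ≅ 0.
  H_2: rank ker ∂_2 − rank ∂_3 = (10 − 6) − 4 = 0, and the invariant factors of ∂_3 are all 1, so H_2 ≅ 0.
  H_3: rank ker ∂_3 − rank ∂_4 = (5 − 4) − 0 = 1, and there is no ∂_4, so H_3 ≅ Z.

(K is a triangulation of the 3-sphere S^3.)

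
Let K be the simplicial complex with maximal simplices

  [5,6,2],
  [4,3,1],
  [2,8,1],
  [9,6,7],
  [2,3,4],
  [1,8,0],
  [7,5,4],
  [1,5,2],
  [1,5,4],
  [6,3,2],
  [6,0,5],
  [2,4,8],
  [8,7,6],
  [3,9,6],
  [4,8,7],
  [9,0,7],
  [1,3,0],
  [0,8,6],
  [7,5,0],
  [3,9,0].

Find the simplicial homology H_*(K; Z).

H_0 ≅ Z,  H_1 ≅ Z ⊕ Z_2,  H_2 = 0.

Fix the vertex order 0 < 1 < 2 < 3 < 4 < 5 < 6 < 7 < 8 < 9 and write every simplex with vertices in increasing order. Then dim K = 2 and the simplices of K are:

  0-simplices (10): [0], [1], [2], [3], [4], [5], [6], [7], [8], [9]
  1-simplices (30): (30 of them)
  2-simplices (20): (20 of them)

so the chain groups are C_0 ≅ Z^10, C_1 ≅ Z^30, C_2 ≅ Z^20.

Boundary ∂_1: C_1 → C_0 is given by ∂[p,q] = [q] − [p].
This gives a 10×30 integer matrix of rank 9; reducing to Smith normal form yields diagonal entries (1,1,1,1,1,1,1,1,1).

The boundary map ∂_2: C_2 → C_1 sends each 2-simplex [p,q,r] to [q,r] − [p,r] + [p,q]. For instance
  ∂[1,2,8] = [2,8] − [1,8] + [1,2],
  ∂[6,7,9] = [7,9] − [6,9] + [6,7].
The resulting 30×20 matrix has rank 20, and its Smith normal form has invariant factors (1,1,1,1,1,1,1,1,1,1,1,1,1,1,1,1,1,1,1,2).

From H_k ≅ ker(∂_k) / im(∂_{k+1}) we obtain:

  H_0: rank C_0 − rank ∂_1 = 10 − 9 = 1, and the invariant factors of ∂_1 are all 1, so H_0 ≅ Z.
  H_1: rank ker ∂_1 − rank ∂_2 = (30 − 9) − 20 = 1, and ∂_2 has invariant factor 2 > 1, so H_1 ≅ Z ⊕ Z_2.
  H_2: rank ker ∂_2 − rank ∂_3 = (20 − 20) − 0 = 0, and there is no ∂_3, so H_2 ≅ 0.

(K is a triangulation of the Klein bottle.)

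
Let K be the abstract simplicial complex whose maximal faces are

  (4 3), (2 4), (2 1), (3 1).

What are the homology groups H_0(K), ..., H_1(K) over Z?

H_0 ≅ Z,  H_1 ≅ Z.

Order the vertices as 1 < 2 < 3 < 4. Listing each simplex with vertices in this order, K has dimension 1 with simplices:

  0-simplices (4): [1], [2], [3], [4]
  1-simplices (4): [1,2], [1,3], [2,4], [3,4]

so the chain groups are C_0 ≅ Z^4, C_1 ≅ Z^4.

Boundary ∂_1: C_1 → C_0 is given by ∂[p,q] = [q] − [p]. For instance
  ∂[3,4] = [4] − [3].
The resulting 4×4 matrix has rank 3, and its Smith normal form has invariant factors (1,1,1).

Now H_k = ker ∂_k / im ∂_{k+1}, so:

  H_0: rank C_0 − rank ∂_1 = 4 − 3 = 1, and the invariant factors of ∂_1 are all 1, so H_0 ≅ Z.
  H_1: rank ker ∂_1 − rank ∂_2 = (4 − 3) − 0 = 1, and there is no ∂_2, so H_1 ≅ Z.

(K is a triangulation of the circle S^1.)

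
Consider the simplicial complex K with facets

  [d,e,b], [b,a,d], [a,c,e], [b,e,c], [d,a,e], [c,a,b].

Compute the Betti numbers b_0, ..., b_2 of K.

b_0 = 1, b_1 = 0, b_2 = 1.

We work with the vertex ordering a < b < c < d < e. The simplices of K, each written with vertices in increasing order, are:

  0-simplices (5): a, b, c, d, e
  1-simplices (9): ab, ac, ad, ae, bc, bd, be, ce, de
  2-simplices (6): abc, abd, ace, ade, bce, bde

Hence C_0 ≅ Z^5, C_1 ≅ Z^9, C_2 ≅ Z^6.

∂_1: C_1 → C_0 is given by ∂[p,q] = [q] − [p].
The resulting 5×9 matrix has rank 4, and its Smith normal form has invariant factors (1,1,1,1).

∂_2: C_2 → C_1 acts by ∂[p,q,r] = [q,r] − [p,r] + [p,q]. For instance
  ∂ace = ce − ae + ac,
  ∂ade = de − ae + ad.
The 9×6 boundary matrix has rank 5 and Smith normal form diag(1,1,1,1,1).

Reading off H_k = ker ∂_k / im ∂_{k+1}:

  H_0: rank C_0 − rank ∂_1 = 5 − 4 = 1, and the invariant factors of ∂_1 are all 1, so H_0 = Z.
  H_1: rank ker ∂_1 − rank ∂_2 = (9 − 4) − 5 = 0, and the invariant factors of ∂_2 are all 1, so H_1 = 0.
  H_2: rank ker ∂_2 − rank ∂_3 = (6 − 5) − 0 = 1, and there is no ∂_3, so H_2 = Z.

As a check, the Euler characteristic is 5 − 9 + 6 = 2, which agrees with 1 − 0 + 1 = 2.
(K is a triangulation of the 2-sphere S^2.)

Hence the Betti numbers are b_0 = 1, b_1 = 0, b_2 = 1.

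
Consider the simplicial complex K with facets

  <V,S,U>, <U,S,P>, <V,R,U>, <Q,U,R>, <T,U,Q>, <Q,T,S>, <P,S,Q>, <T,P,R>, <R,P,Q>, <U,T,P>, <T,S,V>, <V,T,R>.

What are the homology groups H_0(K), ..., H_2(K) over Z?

We work with the vertex ordering P < Q < R < S < T < U < V. The simplices of K, each written with vertices in increasing order, are:

  0-simplices (7): P, Q, R, S, T, U, V
  1-simplices (18): PQ, PR, PS, PT, PU, QR, QS, QT, QU, RT, RU, RV, ST, SU, SV, TU, TV, UV
  2-simplices (12): PQR, PQS, PRT, PSU, PTU, QRU, QST, QTU, RTV, RUV, STV, SUV

so the chain groups are C_0 ≅ Z^7, C_1 ≅ Z^18, C_2 ≅ Z^12.

Boundary ∂_1: C_1 → C_0 maps an edge to its endpoints' difference, ∂[p,q] = q − p. For instance
  ∂QR = R − Q.
As a 7×18 matrix over Z this has rank 6, with invariant factors (1,1,1,1,1,1).

∂_2: C_2 → C_1 sends each 2-simplex [p,q,r] to [q,r] − [p,r] + [p,q]. For instance
  ∂SUV = UV − SV + SU,
  ∂PQR = QR − PR + PQ.
As a 18×12 matrix over Z this has rank 12, with invariant factors (1,1,1,1,1,1,1,1,1,1,1,2).

From H_k ≅ ker(∂_k) / im(∂_{k+1}) we obtain:

  H_0: rank C_0 − rank ∂_1 = 7 − 6 = 1, and the invariant factors of ∂_1 are all 1, so H_0 = Z.
  H_1: rank ker ∂_1 − rank ∂_2 = (18 − 6) − 12 = 0, and ∂_2 has invariant factor 2 > 1, so H_1 = Z/2.
  H_2: rank ker ∂_2 − rank ∂_3 = (12 − 12) − 0 = 0, and there is no ∂_3, so H_2 = 0.

H_0 ≅ Z,  H_1 ≅ Z/2,  H_2 = 0.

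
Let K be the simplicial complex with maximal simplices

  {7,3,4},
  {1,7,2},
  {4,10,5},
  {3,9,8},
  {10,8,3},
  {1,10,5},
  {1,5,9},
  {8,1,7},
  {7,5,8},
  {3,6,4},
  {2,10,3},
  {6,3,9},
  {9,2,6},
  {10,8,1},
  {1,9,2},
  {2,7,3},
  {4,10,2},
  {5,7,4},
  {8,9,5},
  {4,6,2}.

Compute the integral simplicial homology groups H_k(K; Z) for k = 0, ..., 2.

H_0 = Z,  H_1 = Z ⊕ Z/2,  H_2 = 0.

K has 10 vertices, 30 edges, 20 triangles.
rank ∂_0 = 0, rank ∂_1 = 9 ⇒ b_0 = 10 − 0 − 9 = 1; all invariant factors of ∂_1 are 1 so no torsion. So H_0 ≅ Z.
rank ∂_1 = 9, rank ∂_2 = 20 ⇒ b_1 = 30 − 9 − 20 = 1; ∂_2 has invariant factor(s) [2] giving torsion. So H_1 ≅ Z ⊕ Z/2.
rank ∂_2 = 20, rank ∂_3 = 0 ⇒ b_2 = 20 − 20 − 0 = 0. So H_2 ≅ 0.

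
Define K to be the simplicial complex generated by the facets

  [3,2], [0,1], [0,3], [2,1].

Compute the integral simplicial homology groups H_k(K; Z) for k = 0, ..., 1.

H_0 ≅ Z,  H_1 ≅ Z.

Order the vertices as 0 < 1 < 2 < 3. Listing each simplex with vertices in this order, K has dimension 1 with simplices:

  0-simplices (4): [0], [1], [2], [3]
  1-simplices (4): [0,1], [0,3], [1,2], [2,3]

so the chain groups are C_0 ≅ Z^4, C_1 ≅ Z^4.

∂_1: C_1 → C_0 is given by ∂[p,q] = [q] − [p]. For instance
  ∂[0,3] = [3] − [0].
The 4×4 boundary matrix has rank 3 and Smith normal form diag(1,1,1).

Now H_k = ker ∂_k / im ∂_{k+1}, so:

  H_0: rank C_0 − rank ∂_1 = 4 − 3 = 1, and the invariant factors of ∂_1 are all 1, so H_0 = Z.
  H_1: rank ker ∂_1 − rank ∂_2 = (4 − 3) − 0 = 1, and there is no ∂_2, so H_1 = Z.

As a check, the Euler characteristic is 4 − 4 = 0, which agrees with 1 − 1 = 0.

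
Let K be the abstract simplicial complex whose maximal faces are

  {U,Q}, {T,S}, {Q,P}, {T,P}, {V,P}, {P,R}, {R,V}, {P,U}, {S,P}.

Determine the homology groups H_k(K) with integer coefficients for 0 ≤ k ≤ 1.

We work with the vertex ordering P < Q < R < S < T < U < V. The simplices of K, each written with vertices in increasing order, are:

  0-simplices (7): P, Q, R, S, T, U, V
  1-simplices (9): PQ, PR, PS, PT, PU, PV, QU, RV, ST

giving chain groups C_0 ≅ Z^7, C_1 ≅ Z^9.

Boundary ∂_1: C_1 → C_0 maps an edge to its endpoints' difference, ∂[p,q] = q − p. For instance
  ∂PU = U − P.
As a 7×9 matrix over Z this has rank 6, with invariant factors (1,1,1,1,1,1).

Computing H_k = (kernel of ∂_k) / (image of ∂_{k+1}):

  H_0: rank C_0 − rank ∂_1 = 7 − 6 = 1, and the invariant factors of ∂_1 are all 1, so H_0 ≅ Z.
  H_1: rank ker ∂_1 − rank ∂_2 = (9 − 6) − 0 = 3, and there is no ∂_2, so H_1 ≅ Z^3.

As a check, the Euler characteristic is 7 − 9 = -2, which agrees with 1 − 3 = -2.
(K is a triangulation of a wedge of 3 circles.)

H_0 ≅ Z,  H_1 ≅ Z^3.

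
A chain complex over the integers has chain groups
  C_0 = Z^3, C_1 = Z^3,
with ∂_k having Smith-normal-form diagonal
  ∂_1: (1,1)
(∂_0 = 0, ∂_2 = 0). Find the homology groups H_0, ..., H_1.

H_0 ≅ Z,  H_1 ≅ Z.

H_0: b_0 = 3 − 0 − 2 = 1; torsion from ∂_1 factors > 1: none. So H_0 ≅ Z.
H_1: b_1 = 3 − 2 − 0 = 1; torsion from ∂_2 factors > 1: none. So H_1 ≅ Z.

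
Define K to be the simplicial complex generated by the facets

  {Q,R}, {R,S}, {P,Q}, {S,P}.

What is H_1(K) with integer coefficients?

K has 4 vertices, 4 edges.
rank ∂_1 = 3, rank ∂_2 = 0 ⇒ b_1 = 4 − 3 − 0 = 1. So H_1 = Z.

H_1 = Z.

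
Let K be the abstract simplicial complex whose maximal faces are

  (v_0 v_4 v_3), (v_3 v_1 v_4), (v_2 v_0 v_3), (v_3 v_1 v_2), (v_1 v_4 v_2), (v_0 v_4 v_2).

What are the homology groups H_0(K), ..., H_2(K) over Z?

Take the total order v_0 < v_1 < v_2 < v_3 < v_4 on the vertex set. Then K (dimension 2) consists of the simplices:

  0-simplices (5): [v_0], [v_1], [v_2], [v_3], [v_4]
  1-simplices (9): [v_0,v_2], [v_0,v_3], [v_0,v_4], [v_1,v_2], [v_1,v_3], [v_1,v_4], [v_2,v_3], [v_2,v_4], [v_3,v_4]
  2-simplices (6): [v_0,v_2,v_3], [v_0,v_2,v_4], [v_0,v_3,v_4], [v_1,v_2,v_3], [v_1,v_2,v_4], [v_1,v_3,v_4]

Hence C_0 ≅ Z^5, C_1 ≅ Z^9, C_2 ≅ Z^6.

∂_1: C_1 → C_0 is given by ∂[p,q] = [q] − [p]. For instance
  ∂[v_2,v_4] = [v_4] − [v_2].
This gives a 5×9 integer matrix of rank 4; reducing to Smith normal form yields diagonal entries (1,1,1,1).

Boundary ∂_2: C_2 → C_1 acts by ∂[p,q,r] = [q,r] − [p,r] + [p,q]. For instance
  ∂[v_1,v_2,v_3] = [v_2,v_3] − [v_1,v_3] + [v_1,v_2],
  ∂[v_1,v_3,v_4] = [v_3,v_4] − [v_1,v_4] + [v_1,v_3].
As a 9×6 matrix over Z this has rank 5, with invariant factors (1,1,1,1,1).

Now H_k = ker ∂_k / im ∂_{k+1}, so:

  H_0: rank C_0 − rank ∂_1 = 5 − 4 = 1, and the invariant factors of ∂_1 are all 1, so H_0 ≅ Z.
  H_1: rank ker ∂_1 − rank ∂_2 = (9 − 4) − 5 = 0, and the invariant factors of ∂_2 are all 1, so H_1 ≅ 0.
  H_2: rank ker ∂_2 − rank ∂_3 = (6 − 5) − 0 = 1, and there is no ∂_3, so H_2 ≅ Z.

H_0 = Z,  H_1 = 0,  H_2 = Z.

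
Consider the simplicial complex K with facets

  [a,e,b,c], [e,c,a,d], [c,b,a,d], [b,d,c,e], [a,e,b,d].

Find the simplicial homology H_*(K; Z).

Take the total order a < b < c < d < e on the vertex set. Then K (dimension 3) consists of the simplices:

  0-simplices (5): a, b, c, d, e
  1-simplices (10): ab, ac, ad, ae, bc, bd, be, cd, ce, de
  2-simplices (10): abc, abd, abe, acd, ace, ade, bcd, bce, bde, cde
  3-simplices (5): abcd, abce, abde, acde, bcde

giving chain groups C_0 ≅ Z^5, C_1 ≅ Z^10, C_2 ≅ Z^10, C_3 ≅ Z^5.

The boundary map ∂_1: C_1 → C_0 maps an edge to its endpoints' difference, ∂[p,q] = q − p.
As a 5×10 matrix over Z this has rank 4, with invariant factors (1,1,1,1).

∂_2: C_2 → C_1 maps a triangle to the signed sum of its edges. For instance
  ∂abd = bd − ad + ab,
  ∂bde = de − be + bd.
The resulting 10×10 matrix has rank 6, and its Smith normal form has invariant factors (1,1,1,1,1,1).

∂_3: C_3 → C_2 sends each 3-simplex σ to the alternating sum Σ_i (−1)^i (σ with its i-th vertex removed). For instance
  ∂abde = bde − ade + abe − abd,
  ∂abce = bce − ace + abe − abc.
The 10×5 boundary matrix has rank 4 and Smith normal form diag(1,1,1,1).

Computing H_k = (kernel of ∂_k) / (image of ∂_{k+1}):

  H_0: rank C_0 − rank ∂_1 = 5 − 4 = 1, and the invariant factors of ∂_1 are all 1, so H_0 = Z.
  H_1: rank ker ∂_1 − rank ∂_2 = (10 − 4) − 6 = 0, and the invariant factors of ∂_2 are all 1, so H_1 = 0.
  H_2: rank ker ∂_2 − rank ∂_3 = (10 − 6) − 4 = 0, and the invariant factors of ∂_3 are all 1, so H_2 = 0.
  H_3: rank ker ∂_3 − rank ∂_4 = (5 − 4) − 0 = 1, and there is no ∂_4, so H_3 = Z.

As a check, the Euler characteristic is 5 − 10 + 10 − 5 = 0, which agrees with 1 − 0 + 0 − 1 = 0.

H_0 = Z,  H_1 = 0,  H_2 = 0,  H_3 = Z.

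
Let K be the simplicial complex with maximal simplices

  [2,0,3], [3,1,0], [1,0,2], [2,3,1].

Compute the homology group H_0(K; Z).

Fix the vertex order 0 < 1 < 2 < 3 and write every simplex with vertices in increasing order. Then dim K = 2 and the simplices of K are:

  0-simplices (4): [0], [1], [2], [3]
  1-simplices (6): [0,1], [0,2], [0,3], [1,2], [1,3], [2,3]
  2-simplices (4): [0,1,2], [0,1,3], [0,2,3], [1,2,3]

so the chain groups are C_0 ≅ Z^4, C_1 ≅ Z^6, C_2 ≅ Z^4.

∂_1: C_1 → C_0 maps an edge to its endpoints' difference, ∂[p,q] = q − p. For instance
  ∂[1,3] = [3] − [1].
The 4×6 boundary matrix has rank 3 and Smith normal form diag(1,1,1).

∂_2: C_2 → C_1 sends each 2-simplex [p,q,r] to [q,r] − [p,r] + [p,q]. For instance
  ∂[0,2,3] = [2,3] − [0,3] + [0,2],
  ∂[0,1,2] = [1,2] − [0,2] + [0,1].
The 6×4 boundary matrix has rank 3 and Smith normal form diag(1,1,1).

From H_k ≅ ker(∂_k) / im(∂_{k+1}) we obtain:

  H_0: rank C_0 − rank ∂_1 = 4 − 3 = 1, and the invariant factors of ∂_1 are all 1, so H_0 = Z.

(K is a triangulation of the 2-sphere S^2.)

H_0 = Z.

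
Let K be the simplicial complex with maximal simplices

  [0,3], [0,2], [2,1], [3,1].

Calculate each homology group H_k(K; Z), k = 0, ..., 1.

Take the total order 0 < 1 < 2 < 3 on the vertex set. Then K (dimension 1) consists of the simplices:

  0-simplices (4): [0], [1], [2], [3]
  1-simplices (4): [0,2], [0,3], [1,2], [1,3]

giving chain groups C_0 ≅ Z^4, C_1 ≅ Z^4.

The boundary map ∂_1: C_1 → C_0 sends each edge [p,q] (with p < q) to q − p. For instance
  ∂[1,3] = [3] − [1].
The resulting 4×4 matrix has rank 3, and its Smith normal form has invariant factors (1,1,1).

Computing H_k = (kernel of ∂_k) / (image of ∂_{k+1}):

  H_0: rank C_0 − rank ∂_1 = 4 − 3 = 1, and the invariant factors of ∂_1 are all 1, so H_0 = Z.
  H_1: rank ker ∂_1 − rank ∂_2 = (4 − 3) − 0 = 1, and there is no ∂_2, so H_1 = Z.

H_0 = Z,  H_1 = Z.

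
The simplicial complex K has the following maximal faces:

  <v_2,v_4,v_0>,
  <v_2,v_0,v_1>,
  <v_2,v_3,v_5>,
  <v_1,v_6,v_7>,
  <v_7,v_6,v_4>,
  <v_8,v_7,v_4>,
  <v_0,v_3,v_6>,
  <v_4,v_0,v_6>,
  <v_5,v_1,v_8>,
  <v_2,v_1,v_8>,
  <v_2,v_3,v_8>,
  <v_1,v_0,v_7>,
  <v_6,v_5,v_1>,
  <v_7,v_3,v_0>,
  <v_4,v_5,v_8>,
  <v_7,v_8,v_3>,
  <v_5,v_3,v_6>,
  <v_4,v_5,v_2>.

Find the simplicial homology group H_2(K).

K has 9 vertices, 27 edges, 18 triangles.
rank ∂_2 = 18, rank ∂_3 = 0 ⇒ b_2 = 18 − 18 − 0 = 0. So H_2 = 0.

H_2 ≅ 0.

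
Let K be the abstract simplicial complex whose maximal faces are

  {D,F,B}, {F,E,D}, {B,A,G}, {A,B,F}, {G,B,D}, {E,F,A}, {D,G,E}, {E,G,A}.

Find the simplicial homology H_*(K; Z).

H_0 = Z,  H_1 = 0,  H_2 = Z.

K has 6 vertices, 12 edges, 8 triangles.
rank ∂_0 = 0, rank ∂_1 = 5 ⇒ b_0 = 6 − 0 − 5 = 1; all invariant factors of ∂_1 are 1 so no torsion. So H_0 = Z.
rank ∂_1 = 5, rank ∂_2 = 7 ⇒ b_1 = 12 − 5 − 7 = 0; all invariant factors of ∂_2 are 1 so no torsion. So H_1 = 0.
rank ∂_2 = 7, rank ∂_3 = 0 ⇒ b_2 = 8 − 7 − 0 = 1. So H_2 = Z.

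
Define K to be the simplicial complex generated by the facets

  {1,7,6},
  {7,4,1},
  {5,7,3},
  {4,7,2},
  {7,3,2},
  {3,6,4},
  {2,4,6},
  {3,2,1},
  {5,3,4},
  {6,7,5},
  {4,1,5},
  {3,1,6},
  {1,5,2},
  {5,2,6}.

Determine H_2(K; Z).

H_2 = Z.

Fix the vertex order 1 < 2 < 3 < 4 < 5 < 6 < 7 and write every simplex with vertices in increasing order. Then dim K = 2 and the simplices of K are:

  0-simplices (7): [1], [2], [3], [4], [5], [6], [7]
  1-simplices (21): [1,2], [1,3], [1,4], [1,5], [1,6], [1,7], [2,3], [2,4], [2,5], [2,6], [2,7], [3,4], [3,5], [3,6], [3,7], [4,5], [4,6], [4,7], [5,6], [5,7], [6,7]
  2-simplices (14): [1,2,3], [1,2,5], [1,3,6], [1,4,5], [1,4,7], [1,6,7], [2,3,7], [2,4,6], [2,4,7], [2,5,6], [3,4,5], [3,4,6], [3,5,7], [5,6,7]

giving chain groups C_0 ≅ Z^7, C_1 ≅ Z^21, C_2 ≅ Z^14.

∂_1: C_1 → C_0 maps an edge to its endpoints' difference, ∂[p,q] = q − p. For instance
  ∂[3,6] = [6] − [3].
The 7×21 boundary matrix has rank 6 and Smith normal form diag(1,1,1,1,1,1).

∂_2: C_2 → C_1 sends each 2-simplex [p,q,r] to [q,r] − [p,r] + [p,q]. For instance
  ∂[2,4,7] = [4,7] − [2,7] + [2,4],
  ∂[1,4,5] = [4,5] − [1,5] + [1,4].
As a 21×14 matrix over Z this has rank 13, with invariant factors (1,1,1,1,1,1,1,1,1,1,1,1,1).

Reading off H_k = ker ∂_k / im ∂_{k+1}:

  H_2: rank ker ∂_2 − rank ∂_3 = (14 − 13) − 0 = 1, and there is no ∂_3, so H_2 ≅ Z.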